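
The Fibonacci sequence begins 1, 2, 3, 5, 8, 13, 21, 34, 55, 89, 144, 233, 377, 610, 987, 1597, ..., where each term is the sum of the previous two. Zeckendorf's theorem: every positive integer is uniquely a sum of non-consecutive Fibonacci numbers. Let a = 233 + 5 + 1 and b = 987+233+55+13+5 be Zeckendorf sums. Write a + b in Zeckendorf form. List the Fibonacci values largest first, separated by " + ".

The two numbers are 239 and 1293, so their sum is 1532.
1532: greatest Fibonacci not exceeding it is 987, leaving 545
545: greatest Fibonacci not exceeding it is 377, leaving 168
168: greatest Fibonacci not exceeding it is 144, leaving 24
24: greatest Fibonacci not exceeding it is 21, leaving 3
3: greatest Fibonacci not exceeding it is 3, leaving 0

987 + 377 + 144 + 21 + 3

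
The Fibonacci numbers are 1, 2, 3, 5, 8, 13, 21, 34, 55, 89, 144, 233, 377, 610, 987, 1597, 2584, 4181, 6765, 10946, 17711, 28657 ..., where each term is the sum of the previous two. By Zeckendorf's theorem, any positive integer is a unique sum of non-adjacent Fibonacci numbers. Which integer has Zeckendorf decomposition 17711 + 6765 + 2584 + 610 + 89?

17711 + 6765 + 2584 + 610 + 89 = 27759.

27759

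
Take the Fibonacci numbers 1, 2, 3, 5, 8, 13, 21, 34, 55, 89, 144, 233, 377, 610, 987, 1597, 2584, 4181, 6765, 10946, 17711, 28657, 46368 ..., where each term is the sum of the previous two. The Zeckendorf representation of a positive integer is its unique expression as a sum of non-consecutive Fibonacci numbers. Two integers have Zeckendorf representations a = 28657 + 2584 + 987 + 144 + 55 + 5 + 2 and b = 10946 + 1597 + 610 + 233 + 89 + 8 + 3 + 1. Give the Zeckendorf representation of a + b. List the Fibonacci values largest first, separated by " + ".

The two numbers are 32434 and 13487, so their sum is 45921.
largest Fibonacci ≤ 45921 is 28657; 45921 − 28657 = 17264
largest Fibonacci ≤ 17264 is 10946; 17264 − 10946 = 6318
largest Fibonacci ≤ 6318 is 4181; 6318 − 4181 = 2137
largest Fibonacci ≤ 2137 is 1597; 2137 − 1597 = 540
largest Fibonacci ≤ 540 is 377; 540 − 377 = 163
largest Fibonacci ≤ 163 is 144; 163 − 144 = 19
largest Fibonacci ≤ 19 is 13; 19 − 13 = 6
largest Fibonacci ≤ 6 is 5; 6 − 5 = 1
largest Fibonacci ≤ 1 is 1; 1 − 1 = 0

28657 + 10946 + 4181 + 1597 + 377 + 144 + 13 + 5 + 1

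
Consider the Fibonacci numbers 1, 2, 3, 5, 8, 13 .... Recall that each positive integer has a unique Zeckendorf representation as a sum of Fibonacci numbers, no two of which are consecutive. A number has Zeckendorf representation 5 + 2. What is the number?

7

5 + 2 = 7.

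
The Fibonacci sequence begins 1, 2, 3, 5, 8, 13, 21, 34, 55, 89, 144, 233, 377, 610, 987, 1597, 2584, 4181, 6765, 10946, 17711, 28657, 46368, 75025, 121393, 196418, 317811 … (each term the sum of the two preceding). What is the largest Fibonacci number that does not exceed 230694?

196418

196418 ≤ 230694 < 317811, so the largest Fibonacci number not exceeding 230694 is 196418.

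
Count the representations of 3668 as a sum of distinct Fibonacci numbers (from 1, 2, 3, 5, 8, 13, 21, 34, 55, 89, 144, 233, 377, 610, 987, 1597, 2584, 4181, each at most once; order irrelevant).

Starting from the Zeckendorf form and repeatedly splitting a term F_k into F_{k−1} + F_{k−2} (when neither is already used) reaches every representation.
3668 = 2584+987+89+8 = 2584+987+89+5+3 = 2584+987+55+34+8 = 2584+610+377+89+8 = … (41 more), for 45 in all.

45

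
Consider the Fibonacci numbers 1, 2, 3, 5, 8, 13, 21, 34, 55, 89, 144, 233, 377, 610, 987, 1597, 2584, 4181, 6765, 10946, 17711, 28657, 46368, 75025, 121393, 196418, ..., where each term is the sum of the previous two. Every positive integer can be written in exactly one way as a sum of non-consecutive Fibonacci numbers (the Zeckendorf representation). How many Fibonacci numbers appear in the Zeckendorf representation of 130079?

121393 ≤ 130079 < 196418, so take 121393; remainder 8686
6765 ≤ 8686 < 10946, so take 6765; remainder 1921
1597 ≤ 1921 < 2584, so take 1597; remainder 324
233 ≤ 324 < 377, so take 233; remainder 91
89 ≤ 91 < 144, so take 89; remainder 2
2 ≤ 2 < 3, so take 2; remainder 0
130079 = 121393 + 6765 + 1597 + 233 + 89 + 2, which has 6 terms.

6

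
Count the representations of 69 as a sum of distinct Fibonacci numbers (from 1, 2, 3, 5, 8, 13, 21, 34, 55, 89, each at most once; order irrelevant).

Starting from the Zeckendorf form and repeatedly splitting a term F_k into F_{k−1} + F_{k−2} (when neither is already used) reaches every representation.
69 = 55+13+1 = 55+8+5+1 = 34+21+13+1 = 55+8+3+2+1 = 34+21+8+5+1 = … (1 more), for 6 in all.

6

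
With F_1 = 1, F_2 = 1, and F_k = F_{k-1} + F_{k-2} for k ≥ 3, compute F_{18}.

Iterating the recurrence up to F_{10} = 55 and F_{9} = 34:
F_{11} = F_{10} + F_{9} = 55 + 34 = 89
F_{12} = F_{11} + F_{10} = 89 + 55 = 144
F_{13} = F_{12} + F_{11} = 144 + 89 = 233
F_{14} = F_{13} + F_{12} = 233 + 144 = 377
F_{15} = F_{14} + F_{13} = 377 + 233 = 610
F_{16} = F_{15} + F_{14} = 610 + 377 = 987
F_{17} = F_{16} + F_{15} = 987 + 610 = 1597
F_{18} = F_{17} + F_{16} = 1597 + 987 = 2584

2584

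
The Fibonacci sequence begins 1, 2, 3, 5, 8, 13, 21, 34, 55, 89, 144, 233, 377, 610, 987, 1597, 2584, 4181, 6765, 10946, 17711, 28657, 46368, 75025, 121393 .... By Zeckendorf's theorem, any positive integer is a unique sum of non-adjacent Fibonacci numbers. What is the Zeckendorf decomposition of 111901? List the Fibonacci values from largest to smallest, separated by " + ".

75025 + 28657 + 6765 + 987 + 377 + 89 + 1

largest Fibonacci ≤ 111901 is 75025; 111901 − 75025 = 36876
largest Fibonacci ≤ 36876 is 28657; 36876 − 28657 = 8219
largest Fibonacci ≤ 8219 is 6765; 8219 − 6765 = 1454
largest Fibonacci ≤ 1454 is 987; 1454 − 987 = 467
largest Fibonacci ≤ 467 is 377; 467 − 377 = 90
largest Fibonacci ≤ 90 is 89; 90 − 89 = 1
largest Fibonacci ≤ 1 is 1; 1 − 1 = 0
So 111901 = 75025 + 28657 + 6765 + 987 + 377 + 89 + 1, with no two terms consecutive in the sequence.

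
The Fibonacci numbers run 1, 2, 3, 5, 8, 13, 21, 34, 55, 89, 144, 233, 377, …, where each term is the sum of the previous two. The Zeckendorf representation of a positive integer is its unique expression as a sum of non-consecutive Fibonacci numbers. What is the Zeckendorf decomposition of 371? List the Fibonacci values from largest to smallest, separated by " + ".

233 + 89 + 34 + 13 + 2

subtract 233 from 371: 138 remains
subtract 89 from 138: 49 remains
subtract 34 from 49: 15 remains
subtract 13 from 15: 2 remains
subtract 2 from 2: 0 remains
So 371 = 233 + 89 + 34 + 13 + 2, with no two terms consecutive in the sequence.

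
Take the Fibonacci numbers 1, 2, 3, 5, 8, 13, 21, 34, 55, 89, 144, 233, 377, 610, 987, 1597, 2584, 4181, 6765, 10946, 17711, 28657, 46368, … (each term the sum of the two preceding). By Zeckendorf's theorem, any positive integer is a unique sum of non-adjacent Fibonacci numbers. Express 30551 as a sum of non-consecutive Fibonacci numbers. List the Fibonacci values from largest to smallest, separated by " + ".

28657 + 1597 + 233 + 55 + 8 + 1

subtract 28657 from 30551: 1894 remains
subtract 1597 from 1894: 297 remains
subtract 233 from 297: 64 remains
subtract 55 from 64: 9 remains
subtract 8 from 9: 1 remains
subtract 1 from 1: 0 remains
So 30551 = 28657 + 1597 + 233 + 55 + 8 + 1, with no two terms consecutive in the sequence.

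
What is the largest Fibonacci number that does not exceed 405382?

317811 ≤ 405382 < 514229, so the largest Fibonacci number not exceeding 405382 is 317811.

317811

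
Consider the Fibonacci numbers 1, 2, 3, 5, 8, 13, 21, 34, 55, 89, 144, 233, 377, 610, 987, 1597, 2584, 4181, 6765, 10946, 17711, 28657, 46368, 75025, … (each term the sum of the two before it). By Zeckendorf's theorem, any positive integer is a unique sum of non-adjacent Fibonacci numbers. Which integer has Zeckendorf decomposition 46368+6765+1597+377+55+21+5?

46368+6765+1597+377+55+21+5 = 55188.

55188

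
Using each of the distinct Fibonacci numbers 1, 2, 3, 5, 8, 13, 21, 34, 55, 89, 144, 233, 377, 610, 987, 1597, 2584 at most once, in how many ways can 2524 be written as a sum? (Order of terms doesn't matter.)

28

Each representation comes from the Zeckendorf form by replacing some F_k with F_{k−1} + F_{k−2} where possible.
2524 = 1597+610+233+55+21+8 = 1597+610+233+55+21+5+3 = 1597+610+144+89+55+21+8 = 1597+610+233+55+21+5+2+1 = … (24 more), for 28 in all.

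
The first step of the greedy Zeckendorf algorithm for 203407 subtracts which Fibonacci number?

196418

196418 ≤ 203407 < 317811, so the largest Fibonacci number not exceeding 203407 is 196418.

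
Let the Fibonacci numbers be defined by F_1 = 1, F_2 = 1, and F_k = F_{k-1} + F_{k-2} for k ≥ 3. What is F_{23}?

28657

Iterating the recurrence up to F_{18} = 2584 and F_{17} = 1597:
F_{19} = F_{18} + F_{17} = 2584 + 1597 = 4181
F_{20} = F_{19} + F_{18} = 4181 + 2584 = 6765
F_{21} = F_{20} + F_{19} = 6765 + 4181 = 10946
F_{22} = F_{21} + F_{20} = 10946 + 6765 = 17711
F_{23} = F_{22} + F_{21} = 17711 + 10946 = 28657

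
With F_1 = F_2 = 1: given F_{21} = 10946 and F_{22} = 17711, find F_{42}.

267914296

By the doubling identity F_{2k} = F_k(2F_{k+1} − F_k): F_{42} = 10946·(2·17711 − 10946) = 10946·24476 = 267914296.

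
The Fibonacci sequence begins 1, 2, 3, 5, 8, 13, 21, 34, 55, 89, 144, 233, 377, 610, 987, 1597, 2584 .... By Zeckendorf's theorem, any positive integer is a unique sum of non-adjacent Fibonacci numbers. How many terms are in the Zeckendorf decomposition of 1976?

3

Repeatedly subtract the largest Fibonacci number that fits:
largest Fibonacci ≤ 1976 is 1597; 1976 − 1597 = 379
largest Fibonacci ≤ 379 is 377; 379 − 377 = 2
largest Fibonacci ≤ 2 is 2; 2 − 2 = 0
1976 = 1597 + 377 + 2, which has 3 terms.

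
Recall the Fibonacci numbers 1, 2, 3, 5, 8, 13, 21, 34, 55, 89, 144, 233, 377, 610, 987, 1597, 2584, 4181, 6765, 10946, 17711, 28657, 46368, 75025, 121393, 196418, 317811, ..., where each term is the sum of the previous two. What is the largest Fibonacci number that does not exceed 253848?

196418 ≤ 253848 < 317811, so the largest Fibonacci number not exceeding 253848 is 196418.

196418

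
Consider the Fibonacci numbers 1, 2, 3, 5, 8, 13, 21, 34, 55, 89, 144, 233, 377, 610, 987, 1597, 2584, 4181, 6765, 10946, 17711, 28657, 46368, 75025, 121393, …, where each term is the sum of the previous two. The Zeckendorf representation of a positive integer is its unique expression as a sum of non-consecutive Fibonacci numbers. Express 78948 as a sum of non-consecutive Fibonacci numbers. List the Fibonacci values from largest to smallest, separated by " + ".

75025 + 2584 + 987 + 233 + 89 + 21 + 8 + 1

75025 ≤ 78948 < 121393, so take 75025; remainder 3923
2584 ≤ 3923 < 4181, so take 2584; remainder 1339
987 ≤ 1339 < 1597, so take 987; remainder 352
233 ≤ 352 < 377, so take 233; remainder 119
89 ≤ 119 < 144, so take 89; remainder 30
21 ≤ 30 < 34, so take 21; remainder 9
8 ≤ 9 < 13, so take 8; remainder 1
1 ≤ 1 < 2, so take 1; remainder 0
So 78948 = 75025 + 2584 + 987 + 233 + 89 + 21 + 8 + 1, with no two terms consecutive in the sequence.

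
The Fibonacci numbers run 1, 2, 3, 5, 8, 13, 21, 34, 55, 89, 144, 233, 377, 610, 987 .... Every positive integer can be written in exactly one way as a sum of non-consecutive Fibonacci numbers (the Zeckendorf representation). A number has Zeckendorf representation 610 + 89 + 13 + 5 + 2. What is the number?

610 + 89 + 13 + 5 + 2 = 719.

719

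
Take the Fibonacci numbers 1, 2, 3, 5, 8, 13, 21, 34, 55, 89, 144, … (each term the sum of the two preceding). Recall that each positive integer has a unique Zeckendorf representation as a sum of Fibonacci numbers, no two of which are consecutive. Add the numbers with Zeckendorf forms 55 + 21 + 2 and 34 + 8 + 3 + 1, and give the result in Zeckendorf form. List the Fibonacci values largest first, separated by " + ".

89 + 34 + 1

The two numbers are 78 and 46, so their sum is 124.
Greedy algorithm:
largest Fibonacci ≤ 124 is 89; 124 − 89 = 35
largest Fibonacci ≤ 35 is 34; 35 − 34 = 1
largest Fibonacci ≤ 1 is 1; 1 − 1 = 0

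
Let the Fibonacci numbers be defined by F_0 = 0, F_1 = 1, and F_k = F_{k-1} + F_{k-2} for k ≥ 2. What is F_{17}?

1597

Iterating the recurrence up to F_{10} = 55 and F_{9} = 34:
F_{11} = F_{10} + F_{9} = 55 + 34 = 89
F_{12} = F_{11} + F_{10} = 89 + 55 = 144
F_{13} = F_{12} + F_{11} = 144 + 89 = 233
F_{14} = F_{13} + F_{12} = 233 + 144 = 377
F_{15} = F_{14} + F_{13} = 377 + 233 = 610
F_{16} = F_{15} + F_{14} = 610 + 377 = 987
F_{17} = F_{16} + F_{15} = 987 + 610 = 1597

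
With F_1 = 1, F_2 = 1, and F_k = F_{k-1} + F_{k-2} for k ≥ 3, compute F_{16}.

Iterating the recurrence up to F_{8} = 21 and F_{7} = 13:
F_{9} = F_{8} + F_{7} = 21 + 13 = 34
F_{10} = F_{9} + F_{8} = 34 + 21 = 55
F_{11} = F_{10} + F_{9} = 55 + 34 = 89
F_{12} = F_{11} + F_{10} = 89 + 55 = 144
F_{13} = F_{12} + F_{11} = 144 + 89 = 233
F_{14} = F_{13} + F_{12} = 233 + 144 = 377
F_{15} = F_{14} + F_{13} = 377 + 233 = 610
F_{16} = F_{15} + F_{14} = 610 + 377 = 987

987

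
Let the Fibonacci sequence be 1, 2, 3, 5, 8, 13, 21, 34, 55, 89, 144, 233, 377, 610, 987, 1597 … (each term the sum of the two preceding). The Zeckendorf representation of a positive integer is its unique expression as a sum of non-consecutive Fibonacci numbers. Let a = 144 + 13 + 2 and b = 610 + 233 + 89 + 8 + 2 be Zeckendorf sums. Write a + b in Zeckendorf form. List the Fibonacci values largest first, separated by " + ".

The two numbers are 159 and 942, so their sum is 1101.
largest Fibonacci ≤ 1101 is 987; 1101 − 987 = 114
largest Fibonacci ≤ 114 is 89; 114 − 89 = 25
largest Fibonacci ≤ 25 is 21; 25 − 21 = 4
largest Fibonacci ≤ 4 is 3; 4 − 3 = 1
largest Fibonacci ≤ 1 is 1; 1 − 1 = 0

987 + 89 + 21 + 3 + 1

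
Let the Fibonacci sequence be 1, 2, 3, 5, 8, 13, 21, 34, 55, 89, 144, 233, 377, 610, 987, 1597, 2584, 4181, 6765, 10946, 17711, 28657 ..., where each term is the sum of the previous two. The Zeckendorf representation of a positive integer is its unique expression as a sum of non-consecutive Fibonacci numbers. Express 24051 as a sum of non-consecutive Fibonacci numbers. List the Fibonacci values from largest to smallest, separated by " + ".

17711 ≤ 24051 < 28657, so take 17711; remainder 6340
4181 ≤ 6340 < 6765, so take 4181; remainder 2159
1597 ≤ 2159 < 2584, so take 1597; remainder 562
377 ≤ 562 < 610, so take 377; remainder 185
144 ≤ 185 < 233, so take 144; remainder 41
34 ≤ 41 < 55, so take 34; remainder 7
5 ≤ 7 < 8, so take 5; remainder 2
2 ≤ 2 < 3, so take 2; remainder 0
So 24051 = 17711 + 4181 + 1597 + 377 + 144 + 34 + 5 + 2, with no two terms consecutive in the sequence.

17711 + 4181 + 1597 + 377 + 144 + 34 + 5 + 2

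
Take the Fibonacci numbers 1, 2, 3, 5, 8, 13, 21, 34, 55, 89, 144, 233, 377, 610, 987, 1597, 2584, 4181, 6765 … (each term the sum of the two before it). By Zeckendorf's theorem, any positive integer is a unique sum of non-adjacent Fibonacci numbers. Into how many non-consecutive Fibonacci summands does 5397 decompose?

7

Greedy algorithm:
5397: greatest Fibonacci not exceeding it is 4181, leaving 1216
1216: greatest Fibonacci not exceeding it is 987, leaving 229
229: greatest Fibonacci not exceeding it is 144, leaving 85
85: greatest Fibonacci not exceeding it is 55, leaving 30
30: greatest Fibonacci not exceeding it is 21, leaving 9
9: greatest Fibonacci not exceeding it is 8, leaving 1
1: greatest Fibonacci not exceeding it is 1, leaving 0
5397 = 4181 + 987 + 144 + 55 + 21 + 8 + 1, which has 7 terms.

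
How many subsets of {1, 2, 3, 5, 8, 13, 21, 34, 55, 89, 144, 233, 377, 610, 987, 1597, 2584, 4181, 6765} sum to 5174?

24

Each representation comes from the Zeckendorf form by replacing some F_k with F_{k−1} + F_{k−2} where possible.
5174 = 4181+987+5+1 = 4181+987+3+2+1 = 4181+610+377+5+1 = … (21 more), for 24 in all.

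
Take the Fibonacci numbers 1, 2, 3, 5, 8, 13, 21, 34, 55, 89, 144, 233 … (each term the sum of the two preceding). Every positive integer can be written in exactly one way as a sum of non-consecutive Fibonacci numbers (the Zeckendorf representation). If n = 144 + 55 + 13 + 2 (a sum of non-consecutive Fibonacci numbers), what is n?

144 + 55 + 13 + 2 = 214.

214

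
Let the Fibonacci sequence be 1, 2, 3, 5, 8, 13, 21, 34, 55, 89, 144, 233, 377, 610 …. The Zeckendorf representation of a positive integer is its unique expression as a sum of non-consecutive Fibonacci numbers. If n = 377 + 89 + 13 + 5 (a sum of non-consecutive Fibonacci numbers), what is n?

377 + 89 + 13 + 5 = 484.

484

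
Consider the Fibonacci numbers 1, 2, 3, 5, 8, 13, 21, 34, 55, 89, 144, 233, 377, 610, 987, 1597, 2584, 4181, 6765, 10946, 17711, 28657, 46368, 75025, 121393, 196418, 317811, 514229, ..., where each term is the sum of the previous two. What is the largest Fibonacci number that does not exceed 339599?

317811

317811 ≤ 339599 < 514229, so the largest Fibonacci number not exceeding 339599 is 317811.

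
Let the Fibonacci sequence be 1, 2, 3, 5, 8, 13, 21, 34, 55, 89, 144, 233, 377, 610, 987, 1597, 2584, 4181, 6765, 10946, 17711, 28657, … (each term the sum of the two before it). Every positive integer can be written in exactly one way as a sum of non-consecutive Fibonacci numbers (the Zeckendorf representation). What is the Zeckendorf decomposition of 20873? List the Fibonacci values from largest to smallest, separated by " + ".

17711 + 2584 + 377 + 144 + 55 + 2

subtract 17711 from 20873: 3162 remains
subtract 2584 from 3162: 578 remains
subtract 377 from 578: 201 remains
subtract 144 from 201: 57 remains
subtract 55 from 57: 2 remains
subtract 2 from 2: 0 remains
So 20873 = 17711 + 2584 + 377 + 144 + 55 + 2, with no two terms consecutive in the sequence.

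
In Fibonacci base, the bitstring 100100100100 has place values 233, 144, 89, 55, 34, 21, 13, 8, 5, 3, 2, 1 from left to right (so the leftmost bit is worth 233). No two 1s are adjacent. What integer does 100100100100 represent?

Summing the place values of the 1 bits: 233 + 55 + 13 + 3 = 304.

304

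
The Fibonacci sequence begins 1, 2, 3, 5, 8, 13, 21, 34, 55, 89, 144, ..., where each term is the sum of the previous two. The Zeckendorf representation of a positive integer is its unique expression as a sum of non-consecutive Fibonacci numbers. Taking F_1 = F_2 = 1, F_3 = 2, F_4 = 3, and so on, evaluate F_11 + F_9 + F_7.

F_11 + F_9 + F_7 = 89 + 34 + 13 = 136.

136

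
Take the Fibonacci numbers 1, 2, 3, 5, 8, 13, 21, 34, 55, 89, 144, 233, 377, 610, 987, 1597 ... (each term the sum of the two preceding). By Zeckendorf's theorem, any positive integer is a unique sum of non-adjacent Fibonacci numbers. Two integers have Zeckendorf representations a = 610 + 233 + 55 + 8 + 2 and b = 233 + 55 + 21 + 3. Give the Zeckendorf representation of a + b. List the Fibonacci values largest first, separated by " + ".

The two numbers are 908 and 312, so their sum is 1220.
Greedily peel off the largest Fibonacci term at each step:
1220: greatest Fibonacci not exceeding it is 987, leaving 233
233: greatest Fibonacci not exceeding it is 233, leaving 0

987 + 233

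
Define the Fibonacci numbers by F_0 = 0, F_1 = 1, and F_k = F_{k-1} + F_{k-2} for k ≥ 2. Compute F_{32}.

2178309

Iterating the recurrence up to F_{27} = 196418 and F_{26} = 121393:
F_{28} = F_{27} + F_{26} = 196418 + 121393 = 317811
F_{29} = F_{28} + F_{27} = 317811 + 196418 = 514229
F_{30} = F_{29} + F_{28} = 514229 + 317811 = 832040
F_{31} = F_{30} + F_{29} = 832040 + 514229 = 1346269
F_{32} = F_{31} + F_{30} = 1346269 + 832040 = 2178309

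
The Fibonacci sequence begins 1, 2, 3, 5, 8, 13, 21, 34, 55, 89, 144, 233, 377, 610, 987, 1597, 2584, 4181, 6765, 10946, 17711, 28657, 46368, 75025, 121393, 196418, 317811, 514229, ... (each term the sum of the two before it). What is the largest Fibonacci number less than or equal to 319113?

317811 ≤ 319113 < 514229, so the largest Fibonacci number not exceeding 319113 is 317811.

317811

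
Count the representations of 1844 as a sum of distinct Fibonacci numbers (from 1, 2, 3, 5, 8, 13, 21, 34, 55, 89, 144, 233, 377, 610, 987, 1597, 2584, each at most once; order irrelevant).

Each representation comes from the Zeckendorf form by replacing some F_k with F_{k−1} + F_{k−2} where possible.
1844 = 1597+233+13+1 = 1597+233+8+5+1 = 1597+144+89+13+1 = 987+610+233+13+1 = … (26 more), for 30 in all.

30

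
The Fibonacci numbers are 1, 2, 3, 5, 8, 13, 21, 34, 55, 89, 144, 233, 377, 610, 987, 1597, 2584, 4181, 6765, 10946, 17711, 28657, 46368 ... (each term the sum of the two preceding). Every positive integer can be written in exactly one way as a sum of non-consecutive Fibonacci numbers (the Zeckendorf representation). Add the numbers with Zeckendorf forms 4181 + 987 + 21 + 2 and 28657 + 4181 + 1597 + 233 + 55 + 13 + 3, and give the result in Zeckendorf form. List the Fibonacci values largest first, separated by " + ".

The two numbers are 5191 and 34739, so their sum is 39930.
subtract 28657 from 39930: 11273 remains
subtract 10946 from 11273: 327 remains
subtract 233 from 327: 94 remains
subtract 89 from 94: 5 remains
subtract 5 from 5: 0 remains

28657 + 10946 + 233 + 89 + 5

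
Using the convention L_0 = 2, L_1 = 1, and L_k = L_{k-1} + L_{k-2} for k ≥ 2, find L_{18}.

5778

Iterating the recurrence up to L_{10} = 123 and L_{9} = 76:
L_{11} = L_{10} + L_{9} = 123 + 76 = 199
L_{12} = L_{11} + L_{10} = 199 + 123 = 322
L_{13} = L_{12} + L_{11} = 322 + 199 = 521
L_{14} = L_{13} + L_{12} = 521 + 322 = 843
L_{15} = L_{14} + L_{13} = 843 + 521 = 1364
L_{16} = L_{15} + L_{14} = 1364 + 843 = 2207
L_{17} = L_{16} + L_{15} = 2207 + 1364 = 3571
L_{18} = L_{17} + L_{16} = 3571 + 2207 = 5778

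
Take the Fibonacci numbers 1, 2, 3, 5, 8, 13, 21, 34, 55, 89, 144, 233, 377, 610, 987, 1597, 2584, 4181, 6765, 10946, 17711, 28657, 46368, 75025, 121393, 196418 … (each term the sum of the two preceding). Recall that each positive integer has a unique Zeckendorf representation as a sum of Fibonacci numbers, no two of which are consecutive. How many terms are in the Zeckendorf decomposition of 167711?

9

Greedy algorithm:
167711 − 121393 = 46318
46318 − 28657 = 17661
17661 − 10946 = 6715
6715 − 4181 = 2534
2534 − 1597 = 937
937 − 610 = 327
327 − 233 = 94
94 − 89 = 5
5 − 5 = 0
167711 = 121393 + 28657 + 10946 + 4181 + 1597 + 610 + 233 + 89 + 5, which has 9 terms.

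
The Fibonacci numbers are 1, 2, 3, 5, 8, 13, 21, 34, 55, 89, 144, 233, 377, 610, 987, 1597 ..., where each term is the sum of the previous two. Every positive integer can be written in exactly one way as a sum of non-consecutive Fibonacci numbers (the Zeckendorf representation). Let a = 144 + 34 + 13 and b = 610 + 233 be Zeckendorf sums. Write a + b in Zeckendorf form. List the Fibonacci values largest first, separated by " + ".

The two numbers are 191 and 843, so their sum is 1034.
1034: greatest Fibonacci not exceeding it is 987, leaving 47
47: greatest Fibonacci not exceeding it is 34, leaving 13
13: greatest Fibonacci not exceeding it is 13, leaving 0

987 + 34 + 13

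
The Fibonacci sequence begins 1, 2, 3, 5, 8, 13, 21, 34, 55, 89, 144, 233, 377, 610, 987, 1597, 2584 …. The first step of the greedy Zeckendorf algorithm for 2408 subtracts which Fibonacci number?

1597

1597 ≤ 2408 < 2584, so the largest Fibonacci number not exceeding 2408 is 1597.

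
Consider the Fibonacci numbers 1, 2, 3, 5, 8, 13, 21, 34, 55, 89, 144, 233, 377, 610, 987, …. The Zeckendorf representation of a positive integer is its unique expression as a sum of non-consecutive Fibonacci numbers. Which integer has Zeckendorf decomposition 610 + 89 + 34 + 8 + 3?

744

610 + 89 + 34 + 8 + 3 = 744.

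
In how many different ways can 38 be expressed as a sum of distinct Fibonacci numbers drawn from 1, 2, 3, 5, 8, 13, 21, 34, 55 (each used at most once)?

Each representation comes from the Zeckendorf form by replacing some F_k with F_{k−1} + F_{k−2} where possible.
38 = 34+3+1 = 21+13+3+1 = 21+8+5+3+1 — 3 representations.

3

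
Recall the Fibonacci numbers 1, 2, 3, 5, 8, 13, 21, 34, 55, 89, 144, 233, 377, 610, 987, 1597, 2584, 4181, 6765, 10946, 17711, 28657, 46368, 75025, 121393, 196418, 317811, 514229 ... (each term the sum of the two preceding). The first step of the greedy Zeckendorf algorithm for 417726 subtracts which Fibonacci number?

317811

317811 ≤ 417726 < 514229, so the largest Fibonacci number not exceeding 417726 is 317811.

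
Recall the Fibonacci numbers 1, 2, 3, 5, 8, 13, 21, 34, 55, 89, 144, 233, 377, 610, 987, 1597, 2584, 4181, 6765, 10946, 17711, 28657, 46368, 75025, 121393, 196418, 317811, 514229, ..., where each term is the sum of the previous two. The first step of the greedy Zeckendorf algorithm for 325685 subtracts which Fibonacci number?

317811

317811 ≤ 325685 < 514229, so the largest Fibonacci number not exceeding 325685 is 317811.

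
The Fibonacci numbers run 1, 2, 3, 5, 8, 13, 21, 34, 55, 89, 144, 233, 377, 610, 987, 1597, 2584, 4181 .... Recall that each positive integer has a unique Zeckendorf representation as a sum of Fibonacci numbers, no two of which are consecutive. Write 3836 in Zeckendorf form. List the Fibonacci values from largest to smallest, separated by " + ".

Repeatedly subtract the largest Fibonacci number that fits:
3836 − 2584 = 1252
1252 − 987 = 265
265 − 233 = 32
32 − 21 = 11
11 − 8 = 3
3 − 3 = 0
So 3836 = 2584 + 987 + 233 + 21 + 8 + 3, with no two terms consecutive in the sequence.

2584 + 987 + 233 + 21 + 8 + 3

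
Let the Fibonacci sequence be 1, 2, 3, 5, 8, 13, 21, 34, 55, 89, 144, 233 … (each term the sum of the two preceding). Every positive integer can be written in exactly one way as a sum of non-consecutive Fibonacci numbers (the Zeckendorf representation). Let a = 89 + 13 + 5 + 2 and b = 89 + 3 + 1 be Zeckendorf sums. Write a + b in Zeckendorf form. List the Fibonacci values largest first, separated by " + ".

144 + 55 + 3

The two numbers are 109 and 93, so their sum is 202.
Greedy algorithm:
144 ≤ 202 < 233, so take 144; remainder 58
55 ≤ 58 < 89, so take 55; remainder 3
3 ≤ 3 < 5, so take 3; remainder 0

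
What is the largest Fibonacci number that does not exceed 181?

144

144 ≤ 181 < 233, so the largest Fibonacci number not exceeding 181 is 144.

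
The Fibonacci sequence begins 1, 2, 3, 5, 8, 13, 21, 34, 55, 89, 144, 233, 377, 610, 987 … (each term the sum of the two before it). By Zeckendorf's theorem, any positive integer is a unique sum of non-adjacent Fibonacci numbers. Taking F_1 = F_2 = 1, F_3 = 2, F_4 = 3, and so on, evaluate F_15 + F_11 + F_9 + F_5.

F_15 + F_11 + F_9 + F_5 = 610 + 89 + 34 + 5 = 738.

738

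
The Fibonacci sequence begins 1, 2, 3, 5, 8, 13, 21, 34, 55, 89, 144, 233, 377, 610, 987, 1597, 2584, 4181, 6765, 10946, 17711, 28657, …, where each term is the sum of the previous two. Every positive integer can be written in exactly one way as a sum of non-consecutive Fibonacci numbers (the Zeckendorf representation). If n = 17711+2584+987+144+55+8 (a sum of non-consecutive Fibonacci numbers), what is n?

21489

17711+2584+987+144+55+8 = 21489.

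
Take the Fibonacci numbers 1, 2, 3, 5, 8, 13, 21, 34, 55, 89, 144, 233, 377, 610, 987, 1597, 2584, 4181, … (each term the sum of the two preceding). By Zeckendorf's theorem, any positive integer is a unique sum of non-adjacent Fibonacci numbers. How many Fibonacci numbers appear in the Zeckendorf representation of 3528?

Greedily peel off the largest Fibonacci term at each step:
3528: greatest Fibonacci not exceeding it is 2584, leaving 944
944: greatest Fibonacci not exceeding it is 610, leaving 334
334: greatest Fibonacci not exceeding it is 233, leaving 101
101: greatest Fibonacci not exceeding it is 89, leaving 12
12: greatest Fibonacci not exceeding it is 8, leaving 4
4: greatest Fibonacci not exceeding it is 3, leaving 1
1: greatest Fibonacci not exceeding it is 1, leaving 0
3528 = 2584 + 610 + 233 + 89 + 8 + 3 + 1, which has 7 terms.

7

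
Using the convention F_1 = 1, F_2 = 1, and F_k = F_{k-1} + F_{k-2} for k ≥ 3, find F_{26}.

Iterating the recurrence up to F_{18} = 2584 and F_{17} = 1597:
F_{19} = F_{18} + F_{17} = 2584 + 1597 = 4181
F_{20} = F_{19} + F_{18} = 4181 + 2584 = 6765
F_{21} = F_{20} + F_{19} = 6765 + 4181 = 10946
F_{22} = F_{21} + F_{20} = 10946 + 6765 = 17711
F_{23} = F_{22} + F_{21} = 17711 + 10946 = 28657
F_{24} = F_{23} + F_{22} = 28657 + 17711 = 46368
F_{25} = F_{24} + F_{23} = 46368 + 28657 = 75025
F_{26} = F_{25} + F_{24} = 75025 + 46368 = 121393

121393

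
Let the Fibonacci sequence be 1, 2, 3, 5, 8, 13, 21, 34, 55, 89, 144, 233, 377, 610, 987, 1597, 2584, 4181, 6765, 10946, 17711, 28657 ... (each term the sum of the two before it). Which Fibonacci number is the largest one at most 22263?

17711

17711 ≤ 22263 < 28657, so the largest Fibonacci number not exceeding 22263 is 17711.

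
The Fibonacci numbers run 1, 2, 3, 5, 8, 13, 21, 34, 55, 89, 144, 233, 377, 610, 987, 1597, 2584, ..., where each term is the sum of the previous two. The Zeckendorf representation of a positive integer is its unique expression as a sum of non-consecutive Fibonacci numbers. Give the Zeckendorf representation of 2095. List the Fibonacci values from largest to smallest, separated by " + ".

1597 + 377 + 89 + 21 + 8 + 3

2095: greatest Fibonacci not exceeding it is 1597, leaving 498
498: greatest Fibonacci not exceeding it is 377, leaving 121
121: greatest Fibonacci not exceeding it is 89, leaving 32
32: greatest Fibonacci not exceeding it is 21, leaving 11
11: greatest Fibonacci not exceeding it is 8, leaving 3
3: greatest Fibonacci not exceeding it is 3, leaving 0
So 2095 = 1597 + 377 + 89 + 21 + 8 + 3, with no two terms consecutive in the sequence.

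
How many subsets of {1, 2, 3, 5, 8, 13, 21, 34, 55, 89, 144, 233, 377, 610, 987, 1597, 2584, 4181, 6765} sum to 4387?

20

Each representation comes from the Zeckendorf form by replacing some F_k with F_{k−1} + F_{k−2} where possible.
4387 = 4181+144+55+5+2 = 4181+144+34+21+5+2 = 2584+1597+144+55+5+2 = 4181+144+34+13+8+5+2 = 4181+89+55+34+21+5+2 = … (15 more), for 20 in all.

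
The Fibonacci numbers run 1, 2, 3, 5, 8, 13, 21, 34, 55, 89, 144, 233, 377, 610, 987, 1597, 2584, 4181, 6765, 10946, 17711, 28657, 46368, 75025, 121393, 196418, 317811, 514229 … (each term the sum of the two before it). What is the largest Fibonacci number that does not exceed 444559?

317811

317811 ≤ 444559 < 514229, so the largest Fibonacci number not exceeding 444559 is 317811.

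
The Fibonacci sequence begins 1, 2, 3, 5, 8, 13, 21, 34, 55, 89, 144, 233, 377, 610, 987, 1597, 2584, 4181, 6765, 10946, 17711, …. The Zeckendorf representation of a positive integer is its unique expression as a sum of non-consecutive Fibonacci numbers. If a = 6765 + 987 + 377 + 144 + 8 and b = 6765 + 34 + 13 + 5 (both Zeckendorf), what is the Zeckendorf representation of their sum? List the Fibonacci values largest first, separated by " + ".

10946 + 2584 + 987 + 377 + 144 + 55 + 5

The two numbers are 8281 and 6817, so their sum is 15098.
Repeatedly subtract the largest Fibonacci number that fits:
15098 − 10946 = 4152
4152 − 2584 = 1568
1568 − 987 = 581
581 − 377 = 204
204 − 144 = 60
60 − 55 = 5
5 − 5 = 0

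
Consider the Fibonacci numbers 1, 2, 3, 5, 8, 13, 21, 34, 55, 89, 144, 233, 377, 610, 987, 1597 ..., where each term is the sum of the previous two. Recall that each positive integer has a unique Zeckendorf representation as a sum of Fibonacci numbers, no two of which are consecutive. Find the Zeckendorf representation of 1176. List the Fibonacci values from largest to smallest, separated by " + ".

987 + 144 + 34 + 8 + 3

take 987 (≤ 1176); 1176 − 987 = 189
take 144 (≤ 189); 189 − 144 = 45
take 34 (≤ 45); 45 − 34 = 11
take 8 (≤ 11); 11 − 8 = 3
take 3 (≤ 3); 3 − 3 = 0
So 1176 = 987 + 144 + 34 + 8 + 3, with no two terms consecutive in the sequence.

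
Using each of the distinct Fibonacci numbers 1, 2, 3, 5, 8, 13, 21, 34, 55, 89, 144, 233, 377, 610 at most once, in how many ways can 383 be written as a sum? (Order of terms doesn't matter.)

10

Starting from the Zeckendorf form and repeatedly splitting a term F_k into F_{k−1} + F_{k−2} (when neither is already used) reaches every representation.
383 = 377+5+1 = 377+3+2+1 = 233+144+5+1 = … (7 more), for 10 in all.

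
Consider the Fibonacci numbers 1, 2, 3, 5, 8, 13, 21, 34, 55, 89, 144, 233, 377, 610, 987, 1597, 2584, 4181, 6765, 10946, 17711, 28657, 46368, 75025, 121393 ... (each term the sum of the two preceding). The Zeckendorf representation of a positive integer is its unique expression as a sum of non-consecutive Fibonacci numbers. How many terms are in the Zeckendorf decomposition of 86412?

6

Greedily peel off the largest Fibonacci term at each step:
take 75025 (≤ 86412); 86412 − 75025 = 11387
take 10946 (≤ 11387); 11387 − 10946 = 441
take 377 (≤ 441); 441 − 377 = 64
take 55 (≤ 64); 64 − 55 = 9
take 8 (≤ 9); 9 − 8 = 1
take 1 (≤ 1); 1 − 1 = 0
86412 = 75025 + 10946 + 377 + 55 + 8 + 1, which has 6 terms.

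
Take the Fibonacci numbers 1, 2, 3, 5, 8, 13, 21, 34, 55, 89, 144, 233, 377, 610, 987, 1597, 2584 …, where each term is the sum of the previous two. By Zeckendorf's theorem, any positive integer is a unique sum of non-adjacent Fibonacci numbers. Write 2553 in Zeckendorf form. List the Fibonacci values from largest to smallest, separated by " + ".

1597 + 610 + 233 + 89 + 21 + 3

1597 ≤ 2553 < 2584, so take 1597; remainder 956
610 ≤ 956 < 987, so take 610; remainder 346
233 ≤ 346 < 377, so take 233; remainder 113
89 ≤ 113 < 144, so take 89; remainder 24
21 ≤ 24 < 34, so take 21; remainder 3
3 ≤ 3 < 5, so take 3; remainder 0
So 2553 = 1597 + 610 + 233 + 89 + 21 + 3, with no two terms consecutive in the sequence.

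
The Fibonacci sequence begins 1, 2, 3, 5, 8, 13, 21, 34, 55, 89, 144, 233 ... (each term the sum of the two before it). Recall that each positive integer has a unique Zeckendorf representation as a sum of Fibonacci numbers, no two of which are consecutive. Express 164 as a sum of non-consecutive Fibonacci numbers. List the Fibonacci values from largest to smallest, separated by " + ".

Greedy algorithm:
144 ≤ 164 < 233, so take 144; remainder 20
13 ≤ 20 < 21, so take 13; remainder 7
5 ≤ 7 < 8, so take 5; remainder 2
2 ≤ 2 < 3, so take 2; remainder 0
So 164 = 144 + 13 + 5 + 2, with no two terms consecutive in the sequence.

144 + 13 + 5 + 2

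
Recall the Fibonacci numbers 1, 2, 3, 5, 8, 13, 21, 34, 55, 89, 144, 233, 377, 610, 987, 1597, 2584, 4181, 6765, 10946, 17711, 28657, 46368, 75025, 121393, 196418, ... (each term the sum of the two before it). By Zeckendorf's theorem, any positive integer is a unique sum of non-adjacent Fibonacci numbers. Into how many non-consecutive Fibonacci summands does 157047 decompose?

9

largest Fibonacci ≤ 157047 is 121393; 157047 − 121393 = 35654
largest Fibonacci ≤ 35654 is 28657; 35654 − 28657 = 6997
largest Fibonacci ≤ 6997 is 6765; 6997 − 6765 = 232
largest Fibonacci ≤ 232 is 144; 232 − 144 = 88
largest Fibonacci ≤ 88 is 55; 88 − 55 = 33
largest Fibonacci ≤ 33 is 21; 33 − 21 = 12
largest Fibonacci ≤ 12 is 8; 12 − 8 = 4
largest Fibonacci ≤ 4 is 3; 4 − 3 = 1
largest Fibonacci ≤ 1 is 1; 1 − 1 = 0
157047 = 121393 + 28657 + 6765 + 144 + 55 + 21 + 8 + 3 + 1, which has 9 terms.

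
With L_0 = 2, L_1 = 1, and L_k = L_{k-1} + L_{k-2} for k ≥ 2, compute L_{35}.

20633239

Iterating the recurrence up to L_{31} = 3010349 and L_{30} = 1860498:
L_{32} = L_{31} + L_{30} = 3010349 + 1860498 = 4870847
L_{33} = L_{32} + L_{31} = 4870847 + 3010349 = 7881196
L_{34} = L_{33} + L_{32} = 7881196 + 4870847 = 12752043
L_{35} = L_{34} + L_{33} = 12752043 + 7881196 = 20633239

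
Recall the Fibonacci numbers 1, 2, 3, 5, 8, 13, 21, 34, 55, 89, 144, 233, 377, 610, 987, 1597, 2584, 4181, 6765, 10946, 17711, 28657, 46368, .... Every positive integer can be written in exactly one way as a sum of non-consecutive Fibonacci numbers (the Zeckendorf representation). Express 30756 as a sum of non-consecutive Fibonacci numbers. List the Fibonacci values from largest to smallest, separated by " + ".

largest Fibonacci ≤ 30756 is 28657; 30756 − 28657 = 2099
largest Fibonacci ≤ 2099 is 1597; 2099 − 1597 = 502
largest Fibonacci ≤ 502 is 377; 502 − 377 = 125
largest Fibonacci ≤ 125 is 89; 125 − 89 = 36
largest Fibonacci ≤ 36 is 34; 36 − 34 = 2
largest Fibonacci ≤ 2 is 2; 2 − 2 = 0
So 30756 = 28657 + 1597 + 377 + 89 + 34 + 2, with no two terms consecutive in the sequence.

28657 + 1597 + 377 + 89 + 34 + 2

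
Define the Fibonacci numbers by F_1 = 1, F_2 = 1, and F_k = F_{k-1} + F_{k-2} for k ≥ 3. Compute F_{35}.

9227465

Iterating the recurrence up to F_{30} = 832040 and F_{29} = 514229:
F_{31} = F_{30} + F_{29} = 832040 + 514229 = 1346269
F_{32} = F_{31} + F_{30} = 1346269 + 832040 = 2178309
F_{33} = F_{32} + F_{31} = 2178309 + 1346269 = 3524578
F_{34} = F_{33} + F_{32} = 3524578 + 2178309 = 5702887
F_{35} = F_{34} + F_{33} = 5702887 + 3524578 = 9227465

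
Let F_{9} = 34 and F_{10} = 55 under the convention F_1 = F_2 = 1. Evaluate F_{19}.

By F_{2k+1} = F_k² + F_{k+1}²: F_{19} = 34² + 55² = 1156 + 3025 = 4181.

4181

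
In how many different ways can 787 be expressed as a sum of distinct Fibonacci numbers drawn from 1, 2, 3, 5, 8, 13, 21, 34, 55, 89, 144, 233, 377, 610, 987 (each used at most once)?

Each representation comes from the Zeckendorf form by replacing some F_k with F_{k−1} + F_{k−2} where possible.
787 = 610+144+21+8+3+1 = 610+89+55+21+8+3+1 = 377+233+144+21+8+3+1 = … (1 more), for 4 in all.

4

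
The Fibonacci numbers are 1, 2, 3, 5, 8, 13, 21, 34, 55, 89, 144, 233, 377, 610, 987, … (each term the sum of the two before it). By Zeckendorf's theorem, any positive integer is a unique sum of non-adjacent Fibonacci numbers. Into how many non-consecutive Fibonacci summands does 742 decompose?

5

Greedily peel off the largest Fibonacci term at each step:
largest Fibonacci ≤ 742 is 610; 742 − 610 = 132
largest Fibonacci ≤ 132 is 89; 132 − 89 = 43
largest Fibonacci ≤ 43 is 34; 43 − 34 = 9
largest Fibonacci ≤ 9 is 8; 9 − 8 = 1
largest Fibonacci ≤ 1 is 1; 1 − 1 = 0
742 = 610 + 89 + 34 + 8 + 1, which has 5 terms.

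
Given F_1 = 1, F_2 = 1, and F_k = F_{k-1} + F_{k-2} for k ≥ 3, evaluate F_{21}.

Iterating the recurrence up to F_{16} = 987 and F_{15} = 610:
F_{17} = F_{16} + F_{15} = 987 + 610 = 1597
F_{18} = F_{17} + F_{16} = 1597 + 987 = 2584
F_{19} = F_{18} + F_{17} = 2584 + 1597 = 4181
F_{20} = F_{19} + F_{18} = 4181 + 2584 = 6765
F_{21} = F_{20} + F_{19} = 6765 + 4181 = 10946

10946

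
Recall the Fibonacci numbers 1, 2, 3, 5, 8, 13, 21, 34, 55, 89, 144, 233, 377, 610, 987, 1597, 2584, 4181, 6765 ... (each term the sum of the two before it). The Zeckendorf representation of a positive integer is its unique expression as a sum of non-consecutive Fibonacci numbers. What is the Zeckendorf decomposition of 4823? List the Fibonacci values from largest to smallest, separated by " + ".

4181 + 610 + 21 + 8 + 3

subtract 4181 from 4823: 642 remains
subtract 610 from 642: 32 remains
subtract 21 from 32: 11 remains
subtract 8 from 11: 3 remains
subtract 3 from 3: 0 remains
So 4823 = 4181 + 610 + 21 + 8 + 3, with no two terms consecutive in the sequence.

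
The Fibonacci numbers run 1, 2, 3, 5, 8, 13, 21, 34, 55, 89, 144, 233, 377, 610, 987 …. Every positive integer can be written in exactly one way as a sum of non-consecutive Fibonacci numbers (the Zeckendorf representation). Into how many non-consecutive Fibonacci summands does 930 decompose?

6

largest Fibonacci ≤ 930 is 610; 930 − 610 = 320
largest Fibonacci ≤ 320 is 233; 320 − 233 = 87
largest Fibonacci ≤ 87 is 55; 87 − 55 = 32
largest Fibonacci ≤ 32 is 21; 32 − 21 = 11
largest Fibonacci ≤ 11 is 8; 11 − 8 = 3
largest Fibonacci ≤ 3 is 3; 3 − 3 = 0
930 = 610 + 233 + 55 + 21 + 8 + 3, which has 6 terms.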